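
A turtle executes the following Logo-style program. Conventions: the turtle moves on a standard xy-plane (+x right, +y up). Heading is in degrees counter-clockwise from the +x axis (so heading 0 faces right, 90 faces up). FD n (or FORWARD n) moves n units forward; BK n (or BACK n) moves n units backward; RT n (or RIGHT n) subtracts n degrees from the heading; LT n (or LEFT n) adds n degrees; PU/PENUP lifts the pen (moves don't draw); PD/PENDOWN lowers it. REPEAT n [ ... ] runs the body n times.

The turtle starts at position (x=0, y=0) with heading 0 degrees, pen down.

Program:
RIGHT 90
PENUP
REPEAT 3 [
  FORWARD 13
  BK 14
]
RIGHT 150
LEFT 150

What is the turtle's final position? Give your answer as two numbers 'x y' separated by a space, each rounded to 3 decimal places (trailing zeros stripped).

Answer: 0 3

Derivation:
Executing turtle program step by step:
Start: pos=(0,0), heading=0, pen down
RT 90: heading 0 -> 270
PU: pen up
REPEAT 3 [
  -- iteration 1/3 --
  FD 13: (0,0) -> (0,-13) [heading=270, move]
  BK 14: (0,-13) -> (0,1) [heading=270, move]
  -- iteration 2/3 --
  FD 13: (0,1) -> (0,-12) [heading=270, move]
  BK 14: (0,-12) -> (0,2) [heading=270, move]
  -- iteration 3/3 --
  FD 13: (0,2) -> (0,-11) [heading=270, move]
  BK 14: (0,-11) -> (0,3) [heading=270, move]
]
RT 150: heading 270 -> 120
LT 150: heading 120 -> 270
Final: pos=(0,3), heading=270, 0 segment(s) drawn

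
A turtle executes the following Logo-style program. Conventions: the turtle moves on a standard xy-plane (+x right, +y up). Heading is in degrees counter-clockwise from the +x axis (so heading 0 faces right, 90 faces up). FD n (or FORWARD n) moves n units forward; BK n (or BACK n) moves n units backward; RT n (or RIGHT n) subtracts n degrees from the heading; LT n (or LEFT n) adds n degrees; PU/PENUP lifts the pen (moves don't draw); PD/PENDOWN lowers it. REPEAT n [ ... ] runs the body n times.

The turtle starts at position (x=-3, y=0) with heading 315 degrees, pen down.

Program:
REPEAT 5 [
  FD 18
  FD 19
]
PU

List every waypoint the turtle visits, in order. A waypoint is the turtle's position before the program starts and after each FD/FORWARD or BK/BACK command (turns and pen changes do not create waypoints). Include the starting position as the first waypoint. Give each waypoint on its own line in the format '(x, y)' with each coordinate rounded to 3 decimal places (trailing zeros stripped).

Answer: (-3, 0)
(9.728, -12.728)
(23.163, -26.163)
(35.891, -38.891)
(49.326, -52.326)
(62.054, -65.054)
(75.489, -78.489)
(88.217, -91.217)
(101.652, -104.652)
(114.38, -117.38)
(127.815, -130.815)

Derivation:
Executing turtle program step by step:
Start: pos=(-3,0), heading=315, pen down
REPEAT 5 [
  -- iteration 1/5 --
  FD 18: (-3,0) -> (9.728,-12.728) [heading=315, draw]
  FD 19: (9.728,-12.728) -> (23.163,-26.163) [heading=315, draw]
  -- iteration 2/5 --
  FD 18: (23.163,-26.163) -> (35.891,-38.891) [heading=315, draw]
  FD 19: (35.891,-38.891) -> (49.326,-52.326) [heading=315, draw]
  -- iteration 3/5 --
  FD 18: (49.326,-52.326) -> (62.054,-65.054) [heading=315, draw]
  FD 19: (62.054,-65.054) -> (75.489,-78.489) [heading=315, draw]
  -- iteration 4/5 --
  FD 18: (75.489,-78.489) -> (88.217,-91.217) [heading=315, draw]
  FD 19: (88.217,-91.217) -> (101.652,-104.652) [heading=315, draw]
  -- iteration 5/5 --
  FD 18: (101.652,-104.652) -> (114.38,-117.38) [heading=315, draw]
  FD 19: (114.38,-117.38) -> (127.815,-130.815) [heading=315, draw]
]
PU: pen up
Final: pos=(127.815,-130.815), heading=315, 10 segment(s) drawn
Waypoints (11 total):
(-3, 0)
(9.728, -12.728)
(23.163, -26.163)
(35.891, -38.891)
(49.326, -52.326)
(62.054, -65.054)
(75.489, -78.489)
(88.217, -91.217)
(101.652, -104.652)
(114.38, -117.38)
(127.815, -130.815)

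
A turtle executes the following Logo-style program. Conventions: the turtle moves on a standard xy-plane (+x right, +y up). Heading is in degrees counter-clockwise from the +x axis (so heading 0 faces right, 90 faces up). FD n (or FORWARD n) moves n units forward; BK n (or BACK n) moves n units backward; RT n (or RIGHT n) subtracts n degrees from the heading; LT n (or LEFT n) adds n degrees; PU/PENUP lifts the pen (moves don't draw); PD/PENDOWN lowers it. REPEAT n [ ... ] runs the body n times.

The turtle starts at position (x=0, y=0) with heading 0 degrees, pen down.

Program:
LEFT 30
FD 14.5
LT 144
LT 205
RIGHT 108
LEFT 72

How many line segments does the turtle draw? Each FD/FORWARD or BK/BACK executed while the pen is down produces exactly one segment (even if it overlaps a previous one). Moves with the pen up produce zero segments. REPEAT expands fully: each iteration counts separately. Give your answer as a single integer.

Executing turtle program step by step:
Start: pos=(0,0), heading=0, pen down
LT 30: heading 0 -> 30
FD 14.5: (0,0) -> (12.557,7.25) [heading=30, draw]
LT 144: heading 30 -> 174
LT 205: heading 174 -> 19
RT 108: heading 19 -> 271
LT 72: heading 271 -> 343
Final: pos=(12.557,7.25), heading=343, 1 segment(s) drawn
Segments drawn: 1

Answer: 1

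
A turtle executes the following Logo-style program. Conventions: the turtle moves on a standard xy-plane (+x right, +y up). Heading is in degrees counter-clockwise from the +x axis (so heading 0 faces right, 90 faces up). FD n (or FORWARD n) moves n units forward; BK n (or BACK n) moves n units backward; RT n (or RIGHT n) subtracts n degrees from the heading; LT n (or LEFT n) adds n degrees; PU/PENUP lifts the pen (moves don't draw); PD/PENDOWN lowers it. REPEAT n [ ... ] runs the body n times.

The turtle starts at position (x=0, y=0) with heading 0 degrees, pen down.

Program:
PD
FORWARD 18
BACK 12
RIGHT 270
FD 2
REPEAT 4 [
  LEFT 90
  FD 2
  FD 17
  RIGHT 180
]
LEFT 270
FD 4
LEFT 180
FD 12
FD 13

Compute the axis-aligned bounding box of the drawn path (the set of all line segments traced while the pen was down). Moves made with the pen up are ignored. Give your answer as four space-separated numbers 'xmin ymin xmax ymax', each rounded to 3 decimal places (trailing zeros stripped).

Executing turtle program step by step:
Start: pos=(0,0), heading=0, pen down
PD: pen down
FD 18: (0,0) -> (18,0) [heading=0, draw]
BK 12: (18,0) -> (6,0) [heading=0, draw]
RT 270: heading 0 -> 90
FD 2: (6,0) -> (6,2) [heading=90, draw]
REPEAT 4 [
  -- iteration 1/4 --
  LT 90: heading 90 -> 180
  FD 2: (6,2) -> (4,2) [heading=180, draw]
  FD 17: (4,2) -> (-13,2) [heading=180, draw]
  RT 180: heading 180 -> 0
  -- iteration 2/4 --
  LT 90: heading 0 -> 90
  FD 2: (-13,2) -> (-13,4) [heading=90, draw]
  FD 17: (-13,4) -> (-13,21) [heading=90, draw]
  RT 180: heading 90 -> 270
  -- iteration 3/4 --
  LT 90: heading 270 -> 0
  FD 2: (-13,21) -> (-11,21) [heading=0, draw]
  FD 17: (-11,21) -> (6,21) [heading=0, draw]
  RT 180: heading 0 -> 180
  -- iteration 4/4 --
  LT 90: heading 180 -> 270
  FD 2: (6,21) -> (6,19) [heading=270, draw]
  FD 17: (6,19) -> (6,2) [heading=270, draw]
  RT 180: heading 270 -> 90
]
LT 270: heading 90 -> 0
FD 4: (6,2) -> (10,2) [heading=0, draw]
LT 180: heading 0 -> 180
FD 12: (10,2) -> (-2,2) [heading=180, draw]
FD 13: (-2,2) -> (-15,2) [heading=180, draw]
Final: pos=(-15,2), heading=180, 14 segment(s) drawn

Segment endpoints: x in {-15, -13, -13, -11, -2, 0, 4, 6, 6, 6, 6, 10, 18}, y in {0, 2, 2, 2, 2, 2, 4, 19, 21, 21}
xmin=-15, ymin=0, xmax=18, ymax=21

Answer: -15 0 18 21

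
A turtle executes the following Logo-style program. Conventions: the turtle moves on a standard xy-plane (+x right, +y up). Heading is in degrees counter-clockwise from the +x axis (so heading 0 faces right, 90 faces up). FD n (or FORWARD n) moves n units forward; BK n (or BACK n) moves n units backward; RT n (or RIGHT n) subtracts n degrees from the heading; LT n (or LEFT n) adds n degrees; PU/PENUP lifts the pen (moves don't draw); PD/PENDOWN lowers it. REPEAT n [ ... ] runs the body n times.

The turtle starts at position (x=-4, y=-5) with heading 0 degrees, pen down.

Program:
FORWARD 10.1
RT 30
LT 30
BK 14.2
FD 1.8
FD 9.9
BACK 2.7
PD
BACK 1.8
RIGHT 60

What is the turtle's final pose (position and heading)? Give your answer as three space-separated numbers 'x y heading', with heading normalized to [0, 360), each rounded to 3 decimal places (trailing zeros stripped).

Answer: -0.9 -5 300

Derivation:
Executing turtle program step by step:
Start: pos=(-4,-5), heading=0, pen down
FD 10.1: (-4,-5) -> (6.1,-5) [heading=0, draw]
RT 30: heading 0 -> 330
LT 30: heading 330 -> 0
BK 14.2: (6.1,-5) -> (-8.1,-5) [heading=0, draw]
FD 1.8: (-8.1,-5) -> (-6.3,-5) [heading=0, draw]
FD 9.9: (-6.3,-5) -> (3.6,-5) [heading=0, draw]
BK 2.7: (3.6,-5) -> (0.9,-5) [heading=0, draw]
PD: pen down
BK 1.8: (0.9,-5) -> (-0.9,-5) [heading=0, draw]
RT 60: heading 0 -> 300
Final: pos=(-0.9,-5), heading=300, 6 segment(s) drawn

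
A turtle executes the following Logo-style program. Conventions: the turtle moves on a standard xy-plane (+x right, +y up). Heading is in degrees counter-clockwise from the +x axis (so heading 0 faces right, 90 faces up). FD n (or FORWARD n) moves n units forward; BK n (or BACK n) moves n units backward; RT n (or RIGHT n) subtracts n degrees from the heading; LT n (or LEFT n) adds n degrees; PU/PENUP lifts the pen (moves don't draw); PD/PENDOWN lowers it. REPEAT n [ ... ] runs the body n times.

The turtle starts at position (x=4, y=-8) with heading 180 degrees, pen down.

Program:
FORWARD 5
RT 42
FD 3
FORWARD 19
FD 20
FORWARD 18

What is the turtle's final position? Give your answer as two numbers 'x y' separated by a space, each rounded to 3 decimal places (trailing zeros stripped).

Answer: -45.589 32.148

Derivation:
Executing turtle program step by step:
Start: pos=(4,-8), heading=180, pen down
FD 5: (4,-8) -> (-1,-8) [heading=180, draw]
RT 42: heading 180 -> 138
FD 3: (-1,-8) -> (-3.229,-5.993) [heading=138, draw]
FD 19: (-3.229,-5.993) -> (-17.349,6.721) [heading=138, draw]
FD 20: (-17.349,6.721) -> (-32.212,20.103) [heading=138, draw]
FD 18: (-32.212,20.103) -> (-45.589,32.148) [heading=138, draw]
Final: pos=(-45.589,32.148), heading=138, 5 segment(s) drawn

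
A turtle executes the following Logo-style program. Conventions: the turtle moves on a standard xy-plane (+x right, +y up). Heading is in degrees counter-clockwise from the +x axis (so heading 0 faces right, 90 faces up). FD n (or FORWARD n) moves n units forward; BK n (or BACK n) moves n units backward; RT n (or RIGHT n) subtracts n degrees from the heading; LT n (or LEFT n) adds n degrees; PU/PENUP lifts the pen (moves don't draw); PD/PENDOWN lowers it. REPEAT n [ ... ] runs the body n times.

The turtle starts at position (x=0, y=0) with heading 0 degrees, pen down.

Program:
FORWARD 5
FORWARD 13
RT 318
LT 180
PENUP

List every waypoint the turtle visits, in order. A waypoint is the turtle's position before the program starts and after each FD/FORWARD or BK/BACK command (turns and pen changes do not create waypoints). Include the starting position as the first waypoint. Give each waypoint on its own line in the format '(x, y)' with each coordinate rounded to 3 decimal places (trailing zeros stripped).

Executing turtle program step by step:
Start: pos=(0,0), heading=0, pen down
FD 5: (0,0) -> (5,0) [heading=0, draw]
FD 13: (5,0) -> (18,0) [heading=0, draw]
RT 318: heading 0 -> 42
LT 180: heading 42 -> 222
PU: pen up
Final: pos=(18,0), heading=222, 2 segment(s) drawn
Waypoints (3 total):
(0, 0)
(5, 0)
(18, 0)

Answer: (0, 0)
(5, 0)
(18, 0)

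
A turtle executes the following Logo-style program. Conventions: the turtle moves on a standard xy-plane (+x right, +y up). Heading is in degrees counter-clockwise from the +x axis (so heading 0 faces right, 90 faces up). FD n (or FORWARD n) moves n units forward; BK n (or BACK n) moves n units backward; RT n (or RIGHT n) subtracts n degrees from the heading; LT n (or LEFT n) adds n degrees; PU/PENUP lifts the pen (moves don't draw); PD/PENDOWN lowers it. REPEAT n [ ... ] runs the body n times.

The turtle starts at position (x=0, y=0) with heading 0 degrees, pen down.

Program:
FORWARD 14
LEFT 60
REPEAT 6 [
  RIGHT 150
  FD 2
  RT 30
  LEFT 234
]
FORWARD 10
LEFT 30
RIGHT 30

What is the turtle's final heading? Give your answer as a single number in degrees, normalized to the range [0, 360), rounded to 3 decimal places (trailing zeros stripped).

Executing turtle program step by step:
Start: pos=(0,0), heading=0, pen down
FD 14: (0,0) -> (14,0) [heading=0, draw]
LT 60: heading 0 -> 60
REPEAT 6 [
  -- iteration 1/6 --
  RT 150: heading 60 -> 270
  FD 2: (14,0) -> (14,-2) [heading=270, draw]
  RT 30: heading 270 -> 240
  LT 234: heading 240 -> 114
  -- iteration 2/6 --
  RT 150: heading 114 -> 324
  FD 2: (14,-2) -> (15.618,-3.176) [heading=324, draw]
  RT 30: heading 324 -> 294
  LT 234: heading 294 -> 168
  -- iteration 3/6 --
  RT 150: heading 168 -> 18
  FD 2: (15.618,-3.176) -> (17.52,-2.558) [heading=18, draw]
  RT 30: heading 18 -> 348
  LT 234: heading 348 -> 222
  -- iteration 4/6 --
  RT 150: heading 222 -> 72
  FD 2: (17.52,-2.558) -> (18.138,-0.655) [heading=72, draw]
  RT 30: heading 72 -> 42
  LT 234: heading 42 -> 276
  -- iteration 5/6 --
  RT 150: heading 276 -> 126
  FD 2: (18.138,-0.655) -> (16.963,0.963) [heading=126, draw]
  RT 30: heading 126 -> 96
  LT 234: heading 96 -> 330
  -- iteration 6/6 --
  RT 150: heading 330 -> 180
  FD 2: (16.963,0.963) -> (14.963,0.963) [heading=180, draw]
  RT 30: heading 180 -> 150
  LT 234: heading 150 -> 24
]
FD 10: (14.963,0.963) -> (24.098,5.03) [heading=24, draw]
LT 30: heading 24 -> 54
RT 30: heading 54 -> 24
Final: pos=(24.098,5.03), heading=24, 8 segment(s) drawn

Answer: 24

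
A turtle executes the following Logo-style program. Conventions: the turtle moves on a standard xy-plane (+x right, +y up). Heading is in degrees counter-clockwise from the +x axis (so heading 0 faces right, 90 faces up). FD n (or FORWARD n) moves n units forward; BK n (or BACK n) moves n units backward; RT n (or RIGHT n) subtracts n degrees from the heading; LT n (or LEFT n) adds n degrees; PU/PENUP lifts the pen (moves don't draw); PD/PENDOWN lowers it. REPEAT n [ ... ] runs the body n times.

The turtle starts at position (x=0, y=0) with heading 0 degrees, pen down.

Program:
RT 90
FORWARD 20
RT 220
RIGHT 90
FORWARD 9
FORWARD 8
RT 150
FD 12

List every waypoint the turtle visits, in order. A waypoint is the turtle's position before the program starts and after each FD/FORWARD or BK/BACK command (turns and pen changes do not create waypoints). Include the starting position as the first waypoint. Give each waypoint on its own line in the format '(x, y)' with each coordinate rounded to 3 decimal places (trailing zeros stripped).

Answer: (0, 0)
(0, -20)
(6.894, -25.785)
(13.023, -30.927)
(1.205, -28.844)

Derivation:
Executing turtle program step by step:
Start: pos=(0,0), heading=0, pen down
RT 90: heading 0 -> 270
FD 20: (0,0) -> (0,-20) [heading=270, draw]
RT 220: heading 270 -> 50
RT 90: heading 50 -> 320
FD 9: (0,-20) -> (6.894,-25.785) [heading=320, draw]
FD 8: (6.894,-25.785) -> (13.023,-30.927) [heading=320, draw]
RT 150: heading 320 -> 170
FD 12: (13.023,-30.927) -> (1.205,-28.844) [heading=170, draw]
Final: pos=(1.205,-28.844), heading=170, 4 segment(s) drawn
Waypoints (5 total):
(0, 0)
(0, -20)
(6.894, -25.785)
(13.023, -30.927)
(1.205, -28.844)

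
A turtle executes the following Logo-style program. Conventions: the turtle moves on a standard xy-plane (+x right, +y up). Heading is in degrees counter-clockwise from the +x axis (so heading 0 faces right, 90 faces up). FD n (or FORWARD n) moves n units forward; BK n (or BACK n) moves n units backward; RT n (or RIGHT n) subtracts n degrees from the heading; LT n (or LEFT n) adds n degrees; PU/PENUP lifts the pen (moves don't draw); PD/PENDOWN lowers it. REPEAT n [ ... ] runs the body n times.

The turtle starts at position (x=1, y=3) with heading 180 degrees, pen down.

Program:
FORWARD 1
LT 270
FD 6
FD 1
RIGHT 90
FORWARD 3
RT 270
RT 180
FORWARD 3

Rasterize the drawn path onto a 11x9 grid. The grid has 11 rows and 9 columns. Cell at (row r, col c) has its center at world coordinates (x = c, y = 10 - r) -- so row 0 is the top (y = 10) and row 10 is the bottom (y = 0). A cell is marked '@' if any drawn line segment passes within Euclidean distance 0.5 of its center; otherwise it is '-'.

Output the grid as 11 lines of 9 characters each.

Answer: @@@@-----
@--@-----
@--@-----
@--@-----
@--------
@--------
@--------
@@-------
---------
---------
---------

Derivation:
Segment 0: (1,3) -> (0,3)
Segment 1: (0,3) -> (0,9)
Segment 2: (0,9) -> (0,10)
Segment 3: (0,10) -> (3,10)
Segment 4: (3,10) -> (3,7)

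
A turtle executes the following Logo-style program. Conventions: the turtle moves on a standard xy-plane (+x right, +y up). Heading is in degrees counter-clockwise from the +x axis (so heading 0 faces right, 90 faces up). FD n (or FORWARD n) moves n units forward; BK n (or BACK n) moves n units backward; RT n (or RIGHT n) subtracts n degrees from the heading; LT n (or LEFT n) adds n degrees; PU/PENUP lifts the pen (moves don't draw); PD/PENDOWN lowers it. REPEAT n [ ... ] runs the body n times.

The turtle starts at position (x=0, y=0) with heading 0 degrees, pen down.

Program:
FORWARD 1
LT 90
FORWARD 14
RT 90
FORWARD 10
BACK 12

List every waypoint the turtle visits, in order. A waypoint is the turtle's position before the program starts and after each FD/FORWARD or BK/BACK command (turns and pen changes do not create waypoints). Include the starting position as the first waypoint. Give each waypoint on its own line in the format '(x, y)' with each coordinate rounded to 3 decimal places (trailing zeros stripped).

Answer: (0, 0)
(1, 0)
(1, 14)
(11, 14)
(-1, 14)

Derivation:
Executing turtle program step by step:
Start: pos=(0,0), heading=0, pen down
FD 1: (0,0) -> (1,0) [heading=0, draw]
LT 90: heading 0 -> 90
FD 14: (1,0) -> (1,14) [heading=90, draw]
RT 90: heading 90 -> 0
FD 10: (1,14) -> (11,14) [heading=0, draw]
BK 12: (11,14) -> (-1,14) [heading=0, draw]
Final: pos=(-1,14), heading=0, 4 segment(s) drawn
Waypoints (5 total):
(0, 0)
(1, 0)
(1, 14)
(11, 14)
(-1, 14)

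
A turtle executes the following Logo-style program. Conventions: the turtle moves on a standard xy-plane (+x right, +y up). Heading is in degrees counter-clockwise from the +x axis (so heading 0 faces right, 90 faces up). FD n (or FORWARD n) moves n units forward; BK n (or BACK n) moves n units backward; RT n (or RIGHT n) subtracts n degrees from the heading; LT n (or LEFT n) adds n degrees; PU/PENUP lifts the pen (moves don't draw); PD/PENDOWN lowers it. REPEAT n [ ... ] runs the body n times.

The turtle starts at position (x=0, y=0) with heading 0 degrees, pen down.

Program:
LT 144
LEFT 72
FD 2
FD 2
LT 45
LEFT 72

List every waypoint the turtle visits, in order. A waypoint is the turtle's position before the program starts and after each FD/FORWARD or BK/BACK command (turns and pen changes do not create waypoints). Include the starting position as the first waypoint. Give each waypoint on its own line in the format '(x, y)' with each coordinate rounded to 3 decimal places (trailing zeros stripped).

Answer: (0, 0)
(-1.618, -1.176)
(-3.236, -2.351)

Derivation:
Executing turtle program step by step:
Start: pos=(0,0), heading=0, pen down
LT 144: heading 0 -> 144
LT 72: heading 144 -> 216
FD 2: (0,0) -> (-1.618,-1.176) [heading=216, draw]
FD 2: (-1.618,-1.176) -> (-3.236,-2.351) [heading=216, draw]
LT 45: heading 216 -> 261
LT 72: heading 261 -> 333
Final: pos=(-3.236,-2.351), heading=333, 2 segment(s) drawn
Waypoints (3 total):
(0, 0)
(-1.618, -1.176)
(-3.236, -2.351)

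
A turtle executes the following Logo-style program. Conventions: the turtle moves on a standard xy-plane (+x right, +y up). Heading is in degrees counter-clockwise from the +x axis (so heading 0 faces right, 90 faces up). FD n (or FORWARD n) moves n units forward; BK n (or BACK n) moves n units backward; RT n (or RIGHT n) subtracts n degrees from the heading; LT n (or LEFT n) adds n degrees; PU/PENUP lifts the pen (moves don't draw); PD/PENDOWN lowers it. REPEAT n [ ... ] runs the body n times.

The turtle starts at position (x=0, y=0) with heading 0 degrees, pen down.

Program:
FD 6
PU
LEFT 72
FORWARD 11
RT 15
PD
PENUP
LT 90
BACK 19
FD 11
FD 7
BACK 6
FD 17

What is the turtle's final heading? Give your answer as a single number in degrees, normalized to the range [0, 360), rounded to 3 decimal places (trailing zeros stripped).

Answer: 147

Derivation:
Executing turtle program step by step:
Start: pos=(0,0), heading=0, pen down
FD 6: (0,0) -> (6,0) [heading=0, draw]
PU: pen up
LT 72: heading 0 -> 72
FD 11: (6,0) -> (9.399,10.462) [heading=72, move]
RT 15: heading 72 -> 57
PD: pen down
PU: pen up
LT 90: heading 57 -> 147
BK 19: (9.399,10.462) -> (25.334,0.113) [heading=147, move]
FD 11: (25.334,0.113) -> (16.109,6.105) [heading=147, move]
FD 7: (16.109,6.105) -> (10.238,9.917) [heading=147, move]
BK 6: (10.238,9.917) -> (15.27,6.649) [heading=147, move]
FD 17: (15.27,6.649) -> (1.012,15.908) [heading=147, move]
Final: pos=(1.012,15.908), heading=147, 1 segment(s) drawn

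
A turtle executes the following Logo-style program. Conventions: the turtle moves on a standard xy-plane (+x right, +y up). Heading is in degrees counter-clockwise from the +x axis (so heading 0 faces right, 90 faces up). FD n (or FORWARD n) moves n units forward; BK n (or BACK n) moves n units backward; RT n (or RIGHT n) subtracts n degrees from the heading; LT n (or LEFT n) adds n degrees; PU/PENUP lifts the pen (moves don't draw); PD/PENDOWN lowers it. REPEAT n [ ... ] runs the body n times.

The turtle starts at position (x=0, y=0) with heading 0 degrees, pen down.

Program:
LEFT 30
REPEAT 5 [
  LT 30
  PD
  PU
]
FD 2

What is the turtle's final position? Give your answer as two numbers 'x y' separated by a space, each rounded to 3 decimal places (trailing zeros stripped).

Answer: -2 0

Derivation:
Executing turtle program step by step:
Start: pos=(0,0), heading=0, pen down
LT 30: heading 0 -> 30
REPEAT 5 [
  -- iteration 1/5 --
  LT 30: heading 30 -> 60
  PD: pen down
  PU: pen up
  -- iteration 2/5 --
  LT 30: heading 60 -> 90
  PD: pen down
  PU: pen up
  -- iteration 3/5 --
  LT 30: heading 90 -> 120
  PD: pen down
  PU: pen up
  -- iteration 4/5 --
  LT 30: heading 120 -> 150
  PD: pen down
  PU: pen up
  -- iteration 5/5 --
  LT 30: heading 150 -> 180
  PD: pen down
  PU: pen up
]
FD 2: (0,0) -> (-2,0) [heading=180, move]
Final: pos=(-2,0), heading=180, 0 segment(s) drawn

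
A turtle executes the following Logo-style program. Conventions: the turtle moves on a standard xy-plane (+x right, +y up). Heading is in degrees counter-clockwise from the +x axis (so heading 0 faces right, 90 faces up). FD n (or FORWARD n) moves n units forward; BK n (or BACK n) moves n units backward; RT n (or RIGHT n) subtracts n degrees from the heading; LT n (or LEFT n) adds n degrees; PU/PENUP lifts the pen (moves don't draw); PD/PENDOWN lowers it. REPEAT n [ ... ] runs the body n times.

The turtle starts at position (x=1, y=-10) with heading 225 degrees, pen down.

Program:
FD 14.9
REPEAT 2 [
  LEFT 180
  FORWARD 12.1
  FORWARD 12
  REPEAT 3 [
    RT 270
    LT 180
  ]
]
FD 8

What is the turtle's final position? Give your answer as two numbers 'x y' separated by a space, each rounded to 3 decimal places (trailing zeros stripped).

Executing turtle program step by step:
Start: pos=(1,-10), heading=225, pen down
FD 14.9: (1,-10) -> (-9.536,-20.536) [heading=225, draw]
REPEAT 2 [
  -- iteration 1/2 --
  LT 180: heading 225 -> 45
  FD 12.1: (-9.536,-20.536) -> (-0.98,-11.98) [heading=45, draw]
  FD 12: (-0.98,-11.98) -> (7.505,-3.495) [heading=45, draw]
  REPEAT 3 [
    -- iteration 1/3 --
    RT 270: heading 45 -> 135
    LT 180: heading 135 -> 315
    -- iteration 2/3 --
    RT 270: heading 315 -> 45
    LT 180: heading 45 -> 225
    -- iteration 3/3 --
    RT 270: heading 225 -> 315
    LT 180: heading 315 -> 135
  ]
  -- iteration 2/2 --
  LT 180: heading 135 -> 315
  FD 12.1: (7.505,-3.495) -> (16.061,-12.051) [heading=315, draw]
  FD 12: (16.061,-12.051) -> (24.547,-20.536) [heading=315, draw]
  REPEAT 3 [
    -- iteration 1/3 --
    RT 270: heading 315 -> 45
    LT 180: heading 45 -> 225
    -- iteration 2/3 --
    RT 270: heading 225 -> 315
    LT 180: heading 315 -> 135
    -- iteration 3/3 --
    RT 270: heading 135 -> 225
    LT 180: heading 225 -> 45
  ]
]
FD 8: (24.547,-20.536) -> (30.204,-14.879) [heading=45, draw]
Final: pos=(30.204,-14.879), heading=45, 6 segment(s) drawn

Answer: 30.204 -14.879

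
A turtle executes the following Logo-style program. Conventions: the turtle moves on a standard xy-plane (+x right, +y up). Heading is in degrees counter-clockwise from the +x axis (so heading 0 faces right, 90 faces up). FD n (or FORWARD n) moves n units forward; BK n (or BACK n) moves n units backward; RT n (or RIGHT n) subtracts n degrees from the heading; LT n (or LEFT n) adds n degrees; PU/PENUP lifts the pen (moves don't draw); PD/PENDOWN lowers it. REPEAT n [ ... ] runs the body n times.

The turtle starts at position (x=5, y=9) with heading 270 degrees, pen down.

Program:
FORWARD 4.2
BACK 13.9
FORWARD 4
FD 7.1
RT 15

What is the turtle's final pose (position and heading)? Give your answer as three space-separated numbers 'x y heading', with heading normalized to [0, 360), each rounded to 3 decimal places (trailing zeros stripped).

Executing turtle program step by step:
Start: pos=(5,9), heading=270, pen down
FD 4.2: (5,9) -> (5,4.8) [heading=270, draw]
BK 13.9: (5,4.8) -> (5,18.7) [heading=270, draw]
FD 4: (5,18.7) -> (5,14.7) [heading=270, draw]
FD 7.1: (5,14.7) -> (5,7.6) [heading=270, draw]
RT 15: heading 270 -> 255
Final: pos=(5,7.6), heading=255, 4 segment(s) drawn

Answer: 5 7.6 255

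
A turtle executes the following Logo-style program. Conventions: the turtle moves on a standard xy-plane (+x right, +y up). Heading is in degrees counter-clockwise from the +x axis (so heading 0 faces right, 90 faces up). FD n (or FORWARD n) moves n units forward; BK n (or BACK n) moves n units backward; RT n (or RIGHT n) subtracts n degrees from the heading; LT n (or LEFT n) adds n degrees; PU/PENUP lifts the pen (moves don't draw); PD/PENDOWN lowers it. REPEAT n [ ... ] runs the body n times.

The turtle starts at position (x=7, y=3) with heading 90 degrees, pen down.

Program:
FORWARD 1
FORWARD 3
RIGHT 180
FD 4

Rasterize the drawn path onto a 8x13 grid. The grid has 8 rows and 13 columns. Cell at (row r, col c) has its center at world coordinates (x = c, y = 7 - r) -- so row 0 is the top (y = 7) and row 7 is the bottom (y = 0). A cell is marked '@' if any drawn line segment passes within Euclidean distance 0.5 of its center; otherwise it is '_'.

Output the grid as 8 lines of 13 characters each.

Answer: _______@_____
_______@_____
_______@_____
_______@_____
_______@_____
_____________
_____________
_____________

Derivation:
Segment 0: (7,3) -> (7,4)
Segment 1: (7,4) -> (7,7)
Segment 2: (7,7) -> (7,3)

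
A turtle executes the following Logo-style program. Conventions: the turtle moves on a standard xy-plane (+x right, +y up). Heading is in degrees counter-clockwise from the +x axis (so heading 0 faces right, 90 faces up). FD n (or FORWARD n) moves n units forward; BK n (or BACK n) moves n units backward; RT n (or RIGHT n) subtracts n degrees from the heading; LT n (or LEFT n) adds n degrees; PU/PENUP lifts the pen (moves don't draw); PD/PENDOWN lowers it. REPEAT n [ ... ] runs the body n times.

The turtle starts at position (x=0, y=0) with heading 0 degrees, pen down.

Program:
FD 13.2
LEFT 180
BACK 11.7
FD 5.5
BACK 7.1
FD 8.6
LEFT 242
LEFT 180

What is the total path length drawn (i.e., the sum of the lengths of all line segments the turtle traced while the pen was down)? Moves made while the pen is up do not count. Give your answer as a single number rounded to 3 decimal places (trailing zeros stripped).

Answer: 46.1

Derivation:
Executing turtle program step by step:
Start: pos=(0,0), heading=0, pen down
FD 13.2: (0,0) -> (13.2,0) [heading=0, draw]
LT 180: heading 0 -> 180
BK 11.7: (13.2,0) -> (24.9,0) [heading=180, draw]
FD 5.5: (24.9,0) -> (19.4,0) [heading=180, draw]
BK 7.1: (19.4,0) -> (26.5,0) [heading=180, draw]
FD 8.6: (26.5,0) -> (17.9,0) [heading=180, draw]
LT 242: heading 180 -> 62
LT 180: heading 62 -> 242
Final: pos=(17.9,0), heading=242, 5 segment(s) drawn

Segment lengths:
  seg 1: (0,0) -> (13.2,0), length = 13.2
  seg 2: (13.2,0) -> (24.9,0), length = 11.7
  seg 3: (24.9,0) -> (19.4,0), length = 5.5
  seg 4: (19.4,0) -> (26.5,0), length = 7.1
  seg 5: (26.5,0) -> (17.9,0), length = 8.6
Total = 46.1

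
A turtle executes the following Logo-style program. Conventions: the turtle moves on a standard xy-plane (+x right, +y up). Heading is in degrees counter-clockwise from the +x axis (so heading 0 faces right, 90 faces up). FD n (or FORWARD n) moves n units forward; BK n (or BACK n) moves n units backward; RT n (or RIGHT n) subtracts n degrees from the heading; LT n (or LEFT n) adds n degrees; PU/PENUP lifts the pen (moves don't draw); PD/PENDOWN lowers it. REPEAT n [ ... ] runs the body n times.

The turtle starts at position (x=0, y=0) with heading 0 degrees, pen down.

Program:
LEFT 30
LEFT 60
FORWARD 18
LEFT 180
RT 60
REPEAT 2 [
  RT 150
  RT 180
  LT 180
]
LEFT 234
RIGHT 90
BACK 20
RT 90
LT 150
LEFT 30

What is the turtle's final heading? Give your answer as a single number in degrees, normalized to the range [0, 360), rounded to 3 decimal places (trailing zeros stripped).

Executing turtle program step by step:
Start: pos=(0,0), heading=0, pen down
LT 30: heading 0 -> 30
LT 60: heading 30 -> 90
FD 18: (0,0) -> (0,18) [heading=90, draw]
LT 180: heading 90 -> 270
RT 60: heading 270 -> 210
REPEAT 2 [
  -- iteration 1/2 --
  RT 150: heading 210 -> 60
  RT 180: heading 60 -> 240
  LT 180: heading 240 -> 60
  -- iteration 2/2 --
  RT 150: heading 60 -> 270
  RT 180: heading 270 -> 90
  LT 180: heading 90 -> 270
]
LT 234: heading 270 -> 144
RT 90: heading 144 -> 54
BK 20: (0,18) -> (-11.756,1.82) [heading=54, draw]
RT 90: heading 54 -> 324
LT 150: heading 324 -> 114
LT 30: heading 114 -> 144
Final: pos=(-11.756,1.82), heading=144, 2 segment(s) drawn

Answer: 144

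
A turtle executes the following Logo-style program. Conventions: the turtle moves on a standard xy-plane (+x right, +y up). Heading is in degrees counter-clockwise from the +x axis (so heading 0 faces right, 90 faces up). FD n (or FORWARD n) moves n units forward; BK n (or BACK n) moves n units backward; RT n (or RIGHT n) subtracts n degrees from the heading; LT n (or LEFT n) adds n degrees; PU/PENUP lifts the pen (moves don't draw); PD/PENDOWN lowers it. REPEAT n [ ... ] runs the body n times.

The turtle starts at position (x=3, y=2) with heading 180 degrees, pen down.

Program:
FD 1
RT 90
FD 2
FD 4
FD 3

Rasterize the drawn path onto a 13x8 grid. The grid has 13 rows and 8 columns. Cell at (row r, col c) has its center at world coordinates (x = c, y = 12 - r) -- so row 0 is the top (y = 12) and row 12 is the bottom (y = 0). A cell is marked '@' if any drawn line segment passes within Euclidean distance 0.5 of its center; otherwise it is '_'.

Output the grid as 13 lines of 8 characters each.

Answer: ________
__@_____
__@_____
__@_____
__@_____
__@_____
__@_____
__@_____
__@_____
__@_____
__@@____
________
________

Derivation:
Segment 0: (3,2) -> (2,2)
Segment 1: (2,2) -> (2,4)
Segment 2: (2,4) -> (2,8)
Segment 3: (2,8) -> (2,11)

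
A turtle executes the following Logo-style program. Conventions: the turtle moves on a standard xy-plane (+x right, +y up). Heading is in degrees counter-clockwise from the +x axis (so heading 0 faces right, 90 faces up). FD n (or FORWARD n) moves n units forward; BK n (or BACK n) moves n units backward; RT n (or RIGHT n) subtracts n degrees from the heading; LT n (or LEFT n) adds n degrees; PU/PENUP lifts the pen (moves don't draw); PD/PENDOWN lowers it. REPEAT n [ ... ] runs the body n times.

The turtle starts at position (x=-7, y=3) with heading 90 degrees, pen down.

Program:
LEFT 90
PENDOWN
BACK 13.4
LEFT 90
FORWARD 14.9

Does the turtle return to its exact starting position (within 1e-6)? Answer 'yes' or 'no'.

Executing turtle program step by step:
Start: pos=(-7,3), heading=90, pen down
LT 90: heading 90 -> 180
PD: pen down
BK 13.4: (-7,3) -> (6.4,3) [heading=180, draw]
LT 90: heading 180 -> 270
FD 14.9: (6.4,3) -> (6.4,-11.9) [heading=270, draw]
Final: pos=(6.4,-11.9), heading=270, 2 segment(s) drawn

Start position: (-7, 3)
Final position: (6.4, -11.9)
Distance = 20.039; >= 1e-6 -> NOT closed

Answer: no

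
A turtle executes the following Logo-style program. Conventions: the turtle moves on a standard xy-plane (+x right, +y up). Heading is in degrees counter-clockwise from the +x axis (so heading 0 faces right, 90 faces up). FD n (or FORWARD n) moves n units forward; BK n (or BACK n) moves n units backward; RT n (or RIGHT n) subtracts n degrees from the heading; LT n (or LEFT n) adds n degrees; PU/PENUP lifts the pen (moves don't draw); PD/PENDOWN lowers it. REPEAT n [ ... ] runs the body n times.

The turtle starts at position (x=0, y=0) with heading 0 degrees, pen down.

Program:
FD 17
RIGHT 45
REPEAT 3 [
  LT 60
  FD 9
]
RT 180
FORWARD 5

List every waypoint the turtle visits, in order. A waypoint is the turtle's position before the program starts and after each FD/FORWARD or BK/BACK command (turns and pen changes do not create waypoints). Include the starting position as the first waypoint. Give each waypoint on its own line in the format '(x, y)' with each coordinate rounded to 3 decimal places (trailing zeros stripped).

Executing turtle program step by step:
Start: pos=(0,0), heading=0, pen down
FD 17: (0,0) -> (17,0) [heading=0, draw]
RT 45: heading 0 -> 315
REPEAT 3 [
  -- iteration 1/3 --
  LT 60: heading 315 -> 15
  FD 9: (17,0) -> (25.693,2.329) [heading=15, draw]
  -- iteration 2/3 --
  LT 60: heading 15 -> 75
  FD 9: (25.693,2.329) -> (28.023,11.023) [heading=75, draw]
  -- iteration 3/3 --
  LT 60: heading 75 -> 135
  FD 9: (28.023,11.023) -> (21.659,17.387) [heading=135, draw]
]
RT 180: heading 135 -> 315
FD 5: (21.659,17.387) -> (25.194,13.851) [heading=315, draw]
Final: pos=(25.194,13.851), heading=315, 5 segment(s) drawn
Waypoints (6 total):
(0, 0)
(17, 0)
(25.693, 2.329)
(28.023, 11.023)
(21.659, 17.387)
(25.194, 13.851)

Answer: (0, 0)
(17, 0)
(25.693, 2.329)
(28.023, 11.023)
(21.659, 17.387)
(25.194, 13.851)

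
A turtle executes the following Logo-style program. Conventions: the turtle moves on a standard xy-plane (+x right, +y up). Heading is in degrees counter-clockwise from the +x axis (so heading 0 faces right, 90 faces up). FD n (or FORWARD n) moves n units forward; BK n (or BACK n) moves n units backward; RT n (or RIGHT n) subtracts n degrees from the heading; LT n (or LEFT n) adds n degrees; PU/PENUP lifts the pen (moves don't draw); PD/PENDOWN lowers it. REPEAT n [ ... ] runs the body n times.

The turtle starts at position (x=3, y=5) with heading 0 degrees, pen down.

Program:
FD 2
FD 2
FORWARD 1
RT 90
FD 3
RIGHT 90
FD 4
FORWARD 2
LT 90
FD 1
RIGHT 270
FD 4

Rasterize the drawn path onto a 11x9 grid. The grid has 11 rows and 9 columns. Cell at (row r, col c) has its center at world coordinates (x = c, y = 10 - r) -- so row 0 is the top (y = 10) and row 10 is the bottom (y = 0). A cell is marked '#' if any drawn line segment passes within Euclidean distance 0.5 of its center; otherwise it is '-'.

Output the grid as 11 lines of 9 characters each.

Answer: ---------
---------
---------
---------
---------
---######
--------#
--------#
--#######
--#####--
---------

Derivation:
Segment 0: (3,5) -> (5,5)
Segment 1: (5,5) -> (7,5)
Segment 2: (7,5) -> (8,5)
Segment 3: (8,5) -> (8,2)
Segment 4: (8,2) -> (4,2)
Segment 5: (4,2) -> (2,2)
Segment 6: (2,2) -> (2,1)
Segment 7: (2,1) -> (6,1)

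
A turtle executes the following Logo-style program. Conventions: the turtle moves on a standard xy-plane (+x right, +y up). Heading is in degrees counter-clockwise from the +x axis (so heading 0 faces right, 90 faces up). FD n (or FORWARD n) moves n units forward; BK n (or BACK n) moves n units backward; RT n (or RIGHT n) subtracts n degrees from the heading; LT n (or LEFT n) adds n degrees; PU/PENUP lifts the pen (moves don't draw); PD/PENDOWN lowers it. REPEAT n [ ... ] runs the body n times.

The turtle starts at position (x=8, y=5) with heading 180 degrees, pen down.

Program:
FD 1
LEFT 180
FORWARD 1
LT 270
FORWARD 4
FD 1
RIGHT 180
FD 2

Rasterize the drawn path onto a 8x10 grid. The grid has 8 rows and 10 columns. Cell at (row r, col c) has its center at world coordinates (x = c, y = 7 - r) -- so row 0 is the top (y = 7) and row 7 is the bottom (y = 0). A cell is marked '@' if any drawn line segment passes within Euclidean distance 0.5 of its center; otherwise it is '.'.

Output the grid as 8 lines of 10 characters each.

Answer: ..........
..........
.......@@.
........@.
........@.
........@.
........@.
........@.

Derivation:
Segment 0: (8,5) -> (7,5)
Segment 1: (7,5) -> (8,5)
Segment 2: (8,5) -> (8,1)
Segment 3: (8,1) -> (8,0)
Segment 4: (8,0) -> (8,2)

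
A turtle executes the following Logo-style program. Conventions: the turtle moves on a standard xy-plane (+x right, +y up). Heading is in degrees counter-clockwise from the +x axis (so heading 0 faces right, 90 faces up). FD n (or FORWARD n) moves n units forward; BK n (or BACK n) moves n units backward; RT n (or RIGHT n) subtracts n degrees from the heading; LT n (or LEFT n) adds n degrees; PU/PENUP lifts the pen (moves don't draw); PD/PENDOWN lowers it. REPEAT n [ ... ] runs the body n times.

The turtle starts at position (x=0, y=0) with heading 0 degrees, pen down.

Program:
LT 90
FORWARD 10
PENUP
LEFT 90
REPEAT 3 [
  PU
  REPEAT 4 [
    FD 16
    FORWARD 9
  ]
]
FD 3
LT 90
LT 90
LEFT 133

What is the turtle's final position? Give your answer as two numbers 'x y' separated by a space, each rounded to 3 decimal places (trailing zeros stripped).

Answer: -303 10

Derivation:
Executing turtle program step by step:
Start: pos=(0,0), heading=0, pen down
LT 90: heading 0 -> 90
FD 10: (0,0) -> (0,10) [heading=90, draw]
PU: pen up
LT 90: heading 90 -> 180
REPEAT 3 [
  -- iteration 1/3 --
  PU: pen up
  REPEAT 4 [
    -- iteration 1/4 --
    FD 16: (0,10) -> (-16,10) [heading=180, move]
    FD 9: (-16,10) -> (-25,10) [heading=180, move]
    -- iteration 2/4 --
    FD 16: (-25,10) -> (-41,10) [heading=180, move]
    FD 9: (-41,10) -> (-50,10) [heading=180, move]
    -- iteration 3/4 --
    FD 16: (-50,10) -> (-66,10) [heading=180, move]
    FD 9: (-66,10) -> (-75,10) [heading=180, move]
    -- iteration 4/4 --
    FD 16: (-75,10) -> (-91,10) [heading=180, move]
    FD 9: (-91,10) -> (-100,10) [heading=180, move]
  ]
  -- iteration 2/3 --
  PU: pen up
  REPEAT 4 [
    -- iteration 1/4 --
    FD 16: (-100,10) -> (-116,10) [heading=180, move]
    FD 9: (-116,10) -> (-125,10) [heading=180, move]
    -- iteration 2/4 --
    FD 16: (-125,10) -> (-141,10) [heading=180, move]
    FD 9: (-141,10) -> (-150,10) [heading=180, move]
    -- iteration 3/4 --
    FD 16: (-150,10) -> (-166,10) [heading=180, move]
    FD 9: (-166,10) -> (-175,10) [heading=180, move]
    -- iteration 4/4 --
    FD 16: (-175,10) -> (-191,10) [heading=180, move]
    FD 9: (-191,10) -> (-200,10) [heading=180, move]
  ]
  -- iteration 3/3 --
  PU: pen up
  REPEAT 4 [
    -- iteration 1/4 --
    FD 16: (-200,10) -> (-216,10) [heading=180, move]
    FD 9: (-216,10) -> (-225,10) [heading=180, move]
    -- iteration 2/4 --
    FD 16: (-225,10) -> (-241,10) [heading=180, move]
    FD 9: (-241,10) -> (-250,10) [heading=180, move]
    -- iteration 3/4 --
    FD 16: (-250,10) -> (-266,10) [heading=180, move]
    FD 9: (-266,10) -> (-275,10) [heading=180, move]
    -- iteration 4/4 --
    FD 16: (-275,10) -> (-291,10) [heading=180, move]
    FD 9: (-291,10) -> (-300,10) [heading=180, move]
  ]
]
FD 3: (-300,10) -> (-303,10) [heading=180, move]
LT 90: heading 180 -> 270
LT 90: heading 270 -> 0
LT 133: heading 0 -> 133
Final: pos=(-303,10), heading=133, 1 segment(s) drawn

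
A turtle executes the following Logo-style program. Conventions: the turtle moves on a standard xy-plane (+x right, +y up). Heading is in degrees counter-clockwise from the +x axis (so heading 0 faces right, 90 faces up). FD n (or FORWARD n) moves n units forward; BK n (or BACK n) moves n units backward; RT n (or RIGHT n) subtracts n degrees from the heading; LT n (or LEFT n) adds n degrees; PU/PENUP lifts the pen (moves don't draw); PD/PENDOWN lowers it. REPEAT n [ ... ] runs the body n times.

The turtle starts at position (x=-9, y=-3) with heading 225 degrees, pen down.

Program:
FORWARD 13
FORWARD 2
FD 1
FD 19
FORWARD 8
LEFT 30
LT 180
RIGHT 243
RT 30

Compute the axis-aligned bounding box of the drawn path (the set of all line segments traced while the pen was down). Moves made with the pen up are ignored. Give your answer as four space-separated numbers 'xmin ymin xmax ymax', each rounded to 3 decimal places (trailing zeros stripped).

Executing turtle program step by step:
Start: pos=(-9,-3), heading=225, pen down
FD 13: (-9,-3) -> (-18.192,-12.192) [heading=225, draw]
FD 2: (-18.192,-12.192) -> (-19.607,-13.607) [heading=225, draw]
FD 1: (-19.607,-13.607) -> (-20.314,-14.314) [heading=225, draw]
FD 19: (-20.314,-14.314) -> (-33.749,-27.749) [heading=225, draw]
FD 8: (-33.749,-27.749) -> (-39.406,-33.406) [heading=225, draw]
LT 30: heading 225 -> 255
LT 180: heading 255 -> 75
RT 243: heading 75 -> 192
RT 30: heading 192 -> 162
Final: pos=(-39.406,-33.406), heading=162, 5 segment(s) drawn

Segment endpoints: x in {-39.406, -33.749, -20.314, -19.607, -18.192, -9}, y in {-33.406, -27.749, -14.314, -13.607, -12.192, -3}
xmin=-39.406, ymin=-33.406, xmax=-9, ymax=-3

Answer: -39.406 -33.406 -9 -3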